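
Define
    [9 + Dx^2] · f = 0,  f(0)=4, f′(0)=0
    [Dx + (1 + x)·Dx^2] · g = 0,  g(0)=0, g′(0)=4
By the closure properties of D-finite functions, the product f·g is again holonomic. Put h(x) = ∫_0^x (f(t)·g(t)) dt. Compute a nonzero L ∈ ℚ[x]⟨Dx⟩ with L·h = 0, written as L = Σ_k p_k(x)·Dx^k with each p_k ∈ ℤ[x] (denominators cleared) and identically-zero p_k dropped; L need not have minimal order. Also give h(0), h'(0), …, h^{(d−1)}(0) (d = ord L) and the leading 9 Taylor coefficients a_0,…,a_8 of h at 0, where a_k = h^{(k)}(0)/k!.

L = (2493 + 10854·x + 17091·x^2 + 11664·x^3 + 2916·x^4)·Dx + (612 + 1908·x + 1944·x^2 + 648·x^3)·Dx^2 + (592 + 2484·x + 3834·x^2 + 2592·x^3 + 648·x^4)·Dx^3 + (68 + 212·x + 216·x^2 + 72·x^3)·Dx^4 + (35 + 142·x + 215·x^2 + 144·x^3 + 36·x^4)·Dx^5  (order 5).
h: a_k = 0, 0, 8, -8/3, -50/3, 32/5, 83/15, -5/3, -361/280, …
ICs: h(0) = 0, h′(0) = 0, h′′(0) = 16, h′′′(0) = -16, h′′′′(0) = -400.

f: a_k = 4, 0, -18, 0, 27/2, 0, -81/20, 0, 729/1120, …
g: a_k = 0, 4, -2, 4/3, -1, 4/5, -2/3, 4/7, -1/2, …
L₀ := L_f ⊗_s L_g (sym. prod.), ord ≤ 4.
h=∫h₀ ⇒ L = L₀·Dx.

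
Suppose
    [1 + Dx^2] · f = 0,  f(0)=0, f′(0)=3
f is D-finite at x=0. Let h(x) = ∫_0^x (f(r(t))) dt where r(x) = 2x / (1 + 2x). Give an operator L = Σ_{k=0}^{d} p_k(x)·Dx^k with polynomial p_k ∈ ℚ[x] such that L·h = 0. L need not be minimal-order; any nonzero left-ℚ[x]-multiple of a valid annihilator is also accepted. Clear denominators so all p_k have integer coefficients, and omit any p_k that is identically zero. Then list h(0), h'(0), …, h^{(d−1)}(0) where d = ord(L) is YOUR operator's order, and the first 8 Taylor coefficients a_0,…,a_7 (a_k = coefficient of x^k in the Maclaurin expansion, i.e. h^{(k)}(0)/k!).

f: a_k = 0, 3, 0, -1/2, 0, 1/40, 0, -1/1680, …
Substitute x→r, Dx→(1/r')Dx; clear ⇒ L₀.
h=∫h₀ ⇒ L = L₀·Dx.
L = 4·Dx + (4 + 24·x + 48·x^2 + 32·x^3)·Dx^2 + (1 + 8·x + 24·x^2 + 32·x^3 + 16·x^4)·Dx^3  (order 3).
h: a_k = 0, 0, 3, -4, 5, -24/5, 2/15, 120/7, …
ICs: h(0) = 0, h′(0) = 0, h′′(0) = 6.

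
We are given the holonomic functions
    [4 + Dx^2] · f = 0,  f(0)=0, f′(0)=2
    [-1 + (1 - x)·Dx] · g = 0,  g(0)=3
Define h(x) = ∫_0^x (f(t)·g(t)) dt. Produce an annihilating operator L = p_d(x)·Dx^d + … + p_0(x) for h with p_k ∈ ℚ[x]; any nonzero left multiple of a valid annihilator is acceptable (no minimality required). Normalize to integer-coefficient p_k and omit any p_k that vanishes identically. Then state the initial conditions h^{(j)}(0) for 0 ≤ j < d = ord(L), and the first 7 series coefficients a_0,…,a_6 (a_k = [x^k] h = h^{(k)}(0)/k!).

L = (-4 + 4·x)·Dx + 2·Dx^2 + (-1 + x)·Dx^3  (order 3).
h: a_k = 0, 0, 3, 2, 1/2, 2/5, 7/15, …
ICs: h(0) = 0, h′(0) = 0, h′′(0) = 6.

f: a_k = 0, 2, 0, -4/3, 0, 4/15, 0, …
g: a_k = 3, 3, 3, 3, 3, 3, 3, …
h₀=f·g: eliminate ⇒ L₀, order ≤ 2·1.
h=∫₀ˣh₀: take L = L₀·Dx.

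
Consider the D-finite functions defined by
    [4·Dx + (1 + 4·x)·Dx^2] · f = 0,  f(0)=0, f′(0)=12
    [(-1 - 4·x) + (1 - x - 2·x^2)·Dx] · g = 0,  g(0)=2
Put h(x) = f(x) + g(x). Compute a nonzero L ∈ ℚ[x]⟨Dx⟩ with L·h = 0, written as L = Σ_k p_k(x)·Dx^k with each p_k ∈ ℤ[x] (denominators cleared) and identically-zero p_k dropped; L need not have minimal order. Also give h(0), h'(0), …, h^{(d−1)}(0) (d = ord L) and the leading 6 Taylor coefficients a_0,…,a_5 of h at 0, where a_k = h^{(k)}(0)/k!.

f: a_k = 0, 12, -24, 64, -192, 3072/5, …
g: a_k = 2, 2, 6, 10, 22, 42, …
Sum ⇒ L₀ = lclm(L_f,L_g) in ℚ(x)⟨Dx⟩.
L = (-156 - 624·x - 1440·x^2 - 768·x^3 - 768·x^4)·Dx + (1 - 160·x - 1064·x^2 - 1952·x^3 - 1600·x^4 - 1280·x^5)·Dx^2 + (5 + 39·x + 66·x^2 - 80·x^3 - 240·x^4 - 384·x^5 - 256·x^6)·Dx^3  (order 3).
h: a_k = 2, 14, -18, 74, -170, 3282/5, …
ICs: h(0) = 2, h′(0) = 14, h′′(0) = -36.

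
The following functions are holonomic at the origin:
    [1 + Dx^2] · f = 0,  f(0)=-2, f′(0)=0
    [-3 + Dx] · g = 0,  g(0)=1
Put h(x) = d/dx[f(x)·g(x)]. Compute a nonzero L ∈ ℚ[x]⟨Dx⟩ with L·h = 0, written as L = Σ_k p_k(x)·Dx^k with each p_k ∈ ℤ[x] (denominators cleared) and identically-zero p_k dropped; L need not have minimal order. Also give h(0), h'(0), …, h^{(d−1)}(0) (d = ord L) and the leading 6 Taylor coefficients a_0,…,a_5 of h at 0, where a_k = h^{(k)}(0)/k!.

L = 10 - 6·Dx + Dx^2  (order 2).
h: a_k = -6, -16, -18, -28/3, 1, 88/15, …
ICs: h(0) = -6, h′(0) = -16.

f: a_k = -2, 0, 1, 0, -1/12, 0, …
g: a_k = 1, 3, 9/2, 9/2, 27/8, 81/40, …
h₀=f·g: eliminate ⇒ L₀, order ≤ 2·1.
Differentiate: ansatz ord ≤ ord L₀ ⇒ L.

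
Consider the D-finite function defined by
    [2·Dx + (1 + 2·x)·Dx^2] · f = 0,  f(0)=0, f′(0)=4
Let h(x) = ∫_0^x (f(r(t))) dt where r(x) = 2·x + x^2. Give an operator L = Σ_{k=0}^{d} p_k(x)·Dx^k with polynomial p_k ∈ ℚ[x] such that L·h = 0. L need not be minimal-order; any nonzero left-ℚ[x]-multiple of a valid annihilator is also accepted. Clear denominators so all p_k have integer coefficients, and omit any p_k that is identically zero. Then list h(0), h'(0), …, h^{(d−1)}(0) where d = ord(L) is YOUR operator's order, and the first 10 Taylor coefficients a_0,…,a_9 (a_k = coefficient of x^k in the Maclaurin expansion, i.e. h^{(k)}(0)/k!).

f: a_k = 0, 4, -4, 16/3, -8, 64/5, -64/3, 256/7, -64, 1024/9, …
Change of var in L_f (x↦r) gives L₀.
∫: right-multiply L₀ by Dx.
L = (3 + 4·x + 2·x^2)·Dx^2 + (1 + 5·x + 6·x^2 + 2·x^3)·Dx^3  (order 3).
h: a_k = 0, 0, 4, -4, 20/3, -68/5, 464/15, -528/7, 1352/7, -4616/9, …
ICs: h(0) = 0, h′(0) = 0, h′′(0) = 8.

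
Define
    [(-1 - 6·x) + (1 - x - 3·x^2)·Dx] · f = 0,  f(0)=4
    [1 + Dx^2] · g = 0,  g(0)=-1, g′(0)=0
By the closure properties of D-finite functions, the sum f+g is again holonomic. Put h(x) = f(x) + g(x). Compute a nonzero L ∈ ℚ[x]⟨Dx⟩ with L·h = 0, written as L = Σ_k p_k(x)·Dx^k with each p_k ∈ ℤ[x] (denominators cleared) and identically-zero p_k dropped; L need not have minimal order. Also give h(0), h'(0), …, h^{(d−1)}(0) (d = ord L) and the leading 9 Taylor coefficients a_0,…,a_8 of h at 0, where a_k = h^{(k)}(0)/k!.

L = (43 + 292·x + 307·x^2 + 624·x^3 + 45·x^4 + 54·x^5) + (-9 - 7·x - 6·x^2 + 91·x^3 + 144·x^4 + 27·x^5 + 27·x^6)·Dx + (43 + 292·x + 307·x^2 + 624·x^3 + 45·x^4 + 54·x^5)·Dx^2 + (-9 - 7·x - 6·x^2 + 91·x^3 + 144·x^4 + 27·x^5 + 27·x^6)·Dx^3  (order 3).
h: a_k = 3, 4, 33/2, 28, 1823/24, 160, 279361/720, 868, 81930239/40320, …
ICs: h(0) = 3, h′(0) = 4, h′′(0) = 33.

f: a_k = 4, 4, 16, 28, 76, 160, 388, 868, 2032, …
g: a_k = -1, 0, 1/2, 0, -1/24, 0, 1/720, 0, -1/40320, …
Sum ⇒ L₀ = lclm(L_f,L_g) in ℚ(x)⟨Dx⟩.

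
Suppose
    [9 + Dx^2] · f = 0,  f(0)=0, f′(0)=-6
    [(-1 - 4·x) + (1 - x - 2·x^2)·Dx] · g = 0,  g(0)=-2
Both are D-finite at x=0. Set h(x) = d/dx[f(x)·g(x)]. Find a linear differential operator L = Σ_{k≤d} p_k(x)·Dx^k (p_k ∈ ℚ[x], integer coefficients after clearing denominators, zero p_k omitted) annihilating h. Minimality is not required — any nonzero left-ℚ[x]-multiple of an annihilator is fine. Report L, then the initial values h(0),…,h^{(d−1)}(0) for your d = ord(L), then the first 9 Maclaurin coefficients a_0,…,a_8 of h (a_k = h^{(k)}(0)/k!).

L = (-33 - 162·x - 243·x^2 + 324·x^3 + 324·x^4) + (-6 - 6·x + 108·x^2 + 144·x^3)·Dx + (5 - 14·x - 19·x^2 + 36·x^3 + 36·x^4)·Dx^2  (order 2).
h: a_k = 12, 24, 54, 168, 861/2, 5103/5, 47679/20, 190614/35, 13730067/1120, …
ICs: h(0) = 12, h′(0) = 24.

f: a_k = 0, -6, 0, 9, 0, -81/20, 0, 243/280, 0, …
g: a_k = -2, -2, -6, -10, -22, -42, -86, -170, -342, …
L₀ := L_f ⊗_s L_g (sym. prod.), ord ≤ 2.
h=h₀': d/dx-closure on L₀ ⇒ L.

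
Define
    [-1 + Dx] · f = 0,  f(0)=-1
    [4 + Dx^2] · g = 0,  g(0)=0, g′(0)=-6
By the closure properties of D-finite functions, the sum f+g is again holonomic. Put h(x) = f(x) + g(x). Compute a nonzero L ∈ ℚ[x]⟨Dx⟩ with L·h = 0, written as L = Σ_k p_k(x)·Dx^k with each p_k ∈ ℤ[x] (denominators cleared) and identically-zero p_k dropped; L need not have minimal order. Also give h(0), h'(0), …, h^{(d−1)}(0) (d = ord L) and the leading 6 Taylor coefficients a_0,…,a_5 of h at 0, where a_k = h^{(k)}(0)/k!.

f: a_k = -1, -1, -1/2, -1/6, -1/24, -1/120, …
g: a_k = 0, -6, 0, 4, 0, -4/5, …
Weyl lclm of L_f,L_g ⇒ L₀ (ord ≤ 3).
L = -4 + 4·Dx - Dx^2 + Dx^3  (order 3).
h: a_k = -1, -7, -1/2, 23/6, -1/24, -97/120, …
ICs: h(0) = -1, h′(0) = -7, h′′(0) = -1.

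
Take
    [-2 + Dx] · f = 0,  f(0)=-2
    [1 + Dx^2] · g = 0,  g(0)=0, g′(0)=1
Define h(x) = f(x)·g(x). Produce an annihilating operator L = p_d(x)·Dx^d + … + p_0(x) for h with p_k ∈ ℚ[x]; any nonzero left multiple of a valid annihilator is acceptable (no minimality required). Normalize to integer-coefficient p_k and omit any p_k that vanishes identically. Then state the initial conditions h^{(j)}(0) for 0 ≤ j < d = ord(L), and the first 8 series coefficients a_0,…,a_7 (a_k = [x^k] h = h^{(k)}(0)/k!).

L = 5 - 4·Dx + Dx^2  (order 2).
h: a_k = 0, -2, -4, -11/3, -2, -41/60, -11/90, 29/2520, …
ICs: h(0) = 0, h′(0) = -2.

f: a_k = -2, -4, -4, -8/3, -4/3, -8/15, -8/45, -16/315, …
g: a_k = 0, 1, 0, -1/6, 0, 1/120, 0, -1/5040, …
f·g: L₀ = L_f ⊗_s L_g, ord ≤ 1·2.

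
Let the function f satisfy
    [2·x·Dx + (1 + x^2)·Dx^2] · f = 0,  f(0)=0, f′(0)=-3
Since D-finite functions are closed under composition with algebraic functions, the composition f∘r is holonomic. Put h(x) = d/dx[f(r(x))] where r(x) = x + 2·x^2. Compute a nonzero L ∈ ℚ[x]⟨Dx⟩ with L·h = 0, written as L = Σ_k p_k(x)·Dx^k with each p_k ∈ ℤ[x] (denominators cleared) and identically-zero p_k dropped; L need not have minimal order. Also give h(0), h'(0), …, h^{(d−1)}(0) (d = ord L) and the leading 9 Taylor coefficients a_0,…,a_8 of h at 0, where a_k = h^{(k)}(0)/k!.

f: a_k = 0, -3, 0, 1, 0, -3/5, 0, 3/7, 0, …
Change of var in L_f (x↦r) gives L₀.
Differentiate: ansatz ord ≤ ord L₀ ⇒ L.
L = (-4 + 2·x + 16·x^2 + 48·x^3 + 48·x^4) + (1 + 4·x + x^2 + 8·x^3 + 20·x^4 + 16·x^5)·Dx  (order 1).
h: a_k = -3, -12, 3, 24, 57, 12, -165, -336, -111, …
ICs: h(0) = -3.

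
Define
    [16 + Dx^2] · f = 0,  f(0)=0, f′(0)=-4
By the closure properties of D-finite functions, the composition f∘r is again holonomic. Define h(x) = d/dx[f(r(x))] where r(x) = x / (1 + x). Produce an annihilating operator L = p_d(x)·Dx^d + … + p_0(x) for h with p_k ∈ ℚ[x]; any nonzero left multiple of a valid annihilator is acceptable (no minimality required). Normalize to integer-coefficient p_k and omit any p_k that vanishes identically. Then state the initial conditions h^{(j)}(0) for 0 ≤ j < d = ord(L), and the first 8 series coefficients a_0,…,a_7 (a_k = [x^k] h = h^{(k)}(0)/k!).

L = (22 + 12·x + 6·x^2) + (6 + 18·x + 18·x^2 + 6·x^3)·Dx + (1 + 4·x + 6·x^2 + 4·x^3 + x^4)·Dx^2  (order 2).
h: a_k = -4, 8, 20, -112, 772/3, -360, 9844/45, 20128/45, …
ICs: h(0) = -4, h′(0) = 8.

f: a_k = 0, -4, 0, 32/3, 0, -128/15, 0, 1024/315, …
L₀ from L_f via x↦r, Dx↦r'^{-1}Dx.
Differentiate: ansatz ord ≤ ord L₀ ⇒ L.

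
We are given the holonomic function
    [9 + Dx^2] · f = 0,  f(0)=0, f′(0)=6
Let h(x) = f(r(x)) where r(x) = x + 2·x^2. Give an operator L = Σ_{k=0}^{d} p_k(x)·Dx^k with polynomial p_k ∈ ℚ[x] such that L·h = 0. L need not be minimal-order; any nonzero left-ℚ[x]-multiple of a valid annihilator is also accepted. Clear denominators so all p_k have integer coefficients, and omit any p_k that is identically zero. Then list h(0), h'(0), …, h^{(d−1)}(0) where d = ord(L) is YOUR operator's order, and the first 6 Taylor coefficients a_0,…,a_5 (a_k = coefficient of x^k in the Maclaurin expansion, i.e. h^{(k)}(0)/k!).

L = (9 + 108·x + 432·x^2 + 576·x^3) - 4·Dx + (1 + 4·x)·Dx^2  (order 2).
h: a_k = 0, 6, 12, -9, -54, -2079/20, …
ICs: h(0) = 0, h′(0) = 6.

f: a_k = 0, 6, 0, -9, 0, 81/20, …
h₀=f(r): pull back L_f along r ⇒ L₀.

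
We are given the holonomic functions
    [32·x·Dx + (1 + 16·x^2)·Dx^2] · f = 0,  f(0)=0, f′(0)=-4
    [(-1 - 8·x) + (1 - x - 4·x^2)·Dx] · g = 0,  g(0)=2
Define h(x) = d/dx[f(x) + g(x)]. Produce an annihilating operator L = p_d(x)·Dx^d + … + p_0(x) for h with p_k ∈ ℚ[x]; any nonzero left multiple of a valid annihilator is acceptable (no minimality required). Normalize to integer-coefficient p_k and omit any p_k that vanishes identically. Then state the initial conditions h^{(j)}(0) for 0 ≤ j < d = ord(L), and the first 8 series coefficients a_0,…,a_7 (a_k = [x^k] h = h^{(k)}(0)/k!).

f: a_k = 0, -4, 0, 64/3, 0, -1024/5, 0, 16384/7, …
g: a_k = 2, 2, 10, 18, 58, 130, 362, 882, …
Sum ⇒ L₀ = lclm(L_f,L_g) in ℚ(x)⟨Dx⟩.
h=h₀': d/dx-closure on L₀ ⇒ L.
L = (160 - 640·x - 14848·x^2 - 36864·x^3 - 178176·x^4 - 98304·x^6) + (-43 - 336·x - 16·x^2 - 3072·x^3 - 35072·x^4 - 124928·x^5 - 12288·x^6 - 98304·x^7)·Dx + (5 + 23·x + 272·x^2 + 16·x^3 + 2368·x^4 - 5888·x^5 - 12288·x^6 - 4096·x^7 - 16384·x^8)·Dx^2  (order 2).
h: a_k = -2, 20, 118, 232, -374, 2172, 22558, 18640, …
ICs: h(0) = -2, h′(0) = 20.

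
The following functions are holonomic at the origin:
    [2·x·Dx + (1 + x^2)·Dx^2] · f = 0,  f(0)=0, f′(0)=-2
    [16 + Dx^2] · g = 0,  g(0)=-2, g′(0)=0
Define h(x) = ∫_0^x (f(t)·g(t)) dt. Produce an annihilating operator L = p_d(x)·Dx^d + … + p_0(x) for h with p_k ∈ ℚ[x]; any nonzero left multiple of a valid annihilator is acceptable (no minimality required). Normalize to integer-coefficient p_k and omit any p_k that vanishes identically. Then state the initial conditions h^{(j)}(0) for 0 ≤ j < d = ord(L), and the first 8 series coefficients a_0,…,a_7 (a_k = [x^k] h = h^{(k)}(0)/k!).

L = (5440 + 19136·x^2 + 25856·x^4 + 16384·x^6 + 4096·x^8)·Dx + (1152·x + 3200·x^3 + 3072·x^5 + 1024·x^7)·Dx^2 + (612 + 2252·x^2 + 3168·x^4 + 2048·x^6 + 512·x^8)·Dx^3 + (72·x + 200·x^3 + 192·x^5 + 64·x^7)·Dx^4 + (17 + 66·x^2 + 97·x^4 + 64·x^6 + 16·x^8)·Dx^5  (order 5).
h: a_k = 0, 0, 2, 0, -25/3, 0, 406/45, 0, …
ICs: h(0) = 0, h′(0) = 0, h′′(0) = 4, h′′′(0) = 0, h′′′′(0) = -200.

f: a_k = 0, -2, 0, 2/3, 0, -2/5, 0, 2/7, …
g: a_k = -2, 0, 16, 0, -64/3, 0, 512/45, 0, …
f·g: L₀ = L_f ⊗_s L_g, ord ≤ 2·2.
∫: right-multiply L₀ by Dx.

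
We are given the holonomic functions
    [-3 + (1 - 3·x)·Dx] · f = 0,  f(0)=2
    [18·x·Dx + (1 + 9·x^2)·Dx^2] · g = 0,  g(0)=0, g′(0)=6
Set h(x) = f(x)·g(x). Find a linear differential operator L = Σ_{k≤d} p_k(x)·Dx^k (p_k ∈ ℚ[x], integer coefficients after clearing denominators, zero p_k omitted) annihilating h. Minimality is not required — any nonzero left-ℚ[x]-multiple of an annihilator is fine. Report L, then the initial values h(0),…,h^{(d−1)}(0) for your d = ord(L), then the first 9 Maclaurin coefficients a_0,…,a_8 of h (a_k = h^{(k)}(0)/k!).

f: a_k = 2, 6, 18, 54, 162, 486, 1458, 4374, 13122, …
g: a_k = 0, 6, 0, -18, 0, 486/5, 0, -4374/7, 0, …
Sym-product of L_f,L_g gives L₀ (≤ ord 2).
L = 54·x + (6 - 18·x + 108·x^2)·Dx + (-1 + 3·x - 9·x^2 + 27·x^3)·Dx^2  (order 2).
h: a_k = 0, 12, 36, 72, 216, 4212/5, 12636/5, 221616/35, 664848/35, …
ICs: h(0) = 0, h′(0) = 12.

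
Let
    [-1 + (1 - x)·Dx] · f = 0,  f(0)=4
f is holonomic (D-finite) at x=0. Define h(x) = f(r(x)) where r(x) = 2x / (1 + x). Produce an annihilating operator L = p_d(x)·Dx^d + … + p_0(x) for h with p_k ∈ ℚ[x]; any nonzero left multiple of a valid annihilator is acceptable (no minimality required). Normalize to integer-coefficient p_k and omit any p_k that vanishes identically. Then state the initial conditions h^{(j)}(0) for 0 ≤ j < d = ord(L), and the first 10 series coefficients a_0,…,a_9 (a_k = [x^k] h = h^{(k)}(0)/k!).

f: a_k = 4, 4, 4, 4, 4, 4, 4, 4, 4, 4, …
f∘r: x↦r, Dx↦Dx/r' in L_f ⇒ L₀.
L = 2 + (-1 + x^2)·Dx  (order 1).
h: a_k = 4, 8, 8, 8, 8, 8, 8, 8, 8, 8, …
ICs: h(0) = 4.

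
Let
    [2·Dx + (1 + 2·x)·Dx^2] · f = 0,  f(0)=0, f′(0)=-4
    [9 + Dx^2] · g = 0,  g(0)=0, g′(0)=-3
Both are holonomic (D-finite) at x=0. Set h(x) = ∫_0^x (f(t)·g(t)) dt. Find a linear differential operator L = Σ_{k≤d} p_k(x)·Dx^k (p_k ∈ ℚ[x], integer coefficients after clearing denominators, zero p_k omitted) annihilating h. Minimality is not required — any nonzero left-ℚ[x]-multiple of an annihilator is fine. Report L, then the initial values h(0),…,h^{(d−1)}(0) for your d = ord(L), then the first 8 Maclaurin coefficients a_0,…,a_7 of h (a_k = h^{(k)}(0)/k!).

f: a_k = 0, -4, 4, -16/3, 8, -64/5, 64/3, -256/7, …
g: a_k = 0, -3, 0, 9/2, 0, -81/40, 0, 243/560, …
f·g: L₀ = L_f ⊗_s L_g, ord ≤ 2·2.
h=∫h₀ ⇒ L = L₀·Dx.
L = (63 + 1053·x + 3969·x^2 + 5832·x^3 + 2916·x^4)·Dx + (63 + 450·x + 972·x^2 + 648·x^3)·Dx^2 + (25 + 270·x + 918·x^2 + 1296·x^3 + 648·x^4)·Dx^3 + (7 + 50·x + 108·x^2 + 72·x^3)·Dx^4 + (2 + 17·x + 53·x^2 + 72·x^3 + 36·x^4)·Dx^5  (order 5).
h: a_k = 0, 0, 0, 4, -3, -2/5, -1, 45/14, …
ICs: h(0) = 0, h′(0) = 0, h′′(0) = 0, h′′′(0) = 24, h′′′′(0) = -72.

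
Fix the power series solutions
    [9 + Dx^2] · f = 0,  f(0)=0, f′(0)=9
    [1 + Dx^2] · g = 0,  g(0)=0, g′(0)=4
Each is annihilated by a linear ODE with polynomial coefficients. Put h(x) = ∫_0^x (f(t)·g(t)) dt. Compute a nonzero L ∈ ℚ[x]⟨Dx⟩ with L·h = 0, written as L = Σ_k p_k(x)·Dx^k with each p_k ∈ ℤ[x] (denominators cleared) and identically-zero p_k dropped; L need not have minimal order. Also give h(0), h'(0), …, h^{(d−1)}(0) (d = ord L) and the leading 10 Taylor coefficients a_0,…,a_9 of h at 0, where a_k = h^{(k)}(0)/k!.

f: a_k = 0, 9, 0, -27/2, 0, 243/40, 0, -729/560, 0, 729/4480, …
g: a_k = 0, 4, 0, -2/3, 0, 1/30, 0, -1/1260, 0, 1/90720, …
Product ⇒ symmetric product L₀, ord ≤ 4.
h=∫h₀ ⇒ L = L₀·Dx.
L = 64·Dx + 20·Dx^3 + Dx^5  (order 5).
h: a_k = 0, 0, 0, 12, 0, -12, 0, 24/5, 0, -68/63, …
ICs: h(0) = 0, h′(0) = 0, h′′(0) = 0, h′′′(0) = 72, h′′′′(0) = 0.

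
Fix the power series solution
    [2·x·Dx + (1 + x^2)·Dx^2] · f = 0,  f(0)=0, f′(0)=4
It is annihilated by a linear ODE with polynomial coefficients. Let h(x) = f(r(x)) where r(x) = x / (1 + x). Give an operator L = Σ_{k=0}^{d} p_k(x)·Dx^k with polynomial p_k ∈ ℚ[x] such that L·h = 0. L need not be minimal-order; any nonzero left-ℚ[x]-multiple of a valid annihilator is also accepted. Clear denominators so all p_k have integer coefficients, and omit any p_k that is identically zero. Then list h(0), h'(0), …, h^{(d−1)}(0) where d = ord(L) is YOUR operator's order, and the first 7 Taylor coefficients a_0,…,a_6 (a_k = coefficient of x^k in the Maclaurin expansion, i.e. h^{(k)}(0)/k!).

L = (2 + 4·x)·Dx + (1 + 2·x + 2·x^2)·Dx^2  (order 2).
h: a_k = 0, 4, -4, 8/3, 0, -16/5, 16/3, …
ICs: h(0) = 0, h′(0) = 4.

f: a_k = 0, 4, 0, -4/3, 0, 4/5, 0, …
L₀ from L_f via x↦r, Dx↦r'^{-1}Dx.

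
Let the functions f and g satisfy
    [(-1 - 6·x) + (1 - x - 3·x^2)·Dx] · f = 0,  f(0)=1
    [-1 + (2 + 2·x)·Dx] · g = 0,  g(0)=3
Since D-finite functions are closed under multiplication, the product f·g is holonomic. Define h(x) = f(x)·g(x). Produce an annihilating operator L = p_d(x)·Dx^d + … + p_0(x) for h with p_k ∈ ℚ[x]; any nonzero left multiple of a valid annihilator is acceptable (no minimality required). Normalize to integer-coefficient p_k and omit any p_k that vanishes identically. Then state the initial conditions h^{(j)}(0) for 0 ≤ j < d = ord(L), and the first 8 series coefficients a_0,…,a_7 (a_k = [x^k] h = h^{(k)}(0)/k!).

f: a_k = 1, 1, 4, 7, 19, 40, 97, 217, …
g: a_k = 3, 3/2, -3/8, 3/16, -15/128, 21/256, -63/1024, 99/2048, …
Product ⇒ symmetric product L₀, ord ≤ 1.
L = (3 + 13·x + 9·x^2) + (-2 + 8·x^2 + 6·x^3)·Dx  (order 1).
h: a_k = 3, 9/2, 105/8, 429/16, 8457/128, 37527/256, 353013/1024, 1606773/2048, …
ICs: h(0) = 3.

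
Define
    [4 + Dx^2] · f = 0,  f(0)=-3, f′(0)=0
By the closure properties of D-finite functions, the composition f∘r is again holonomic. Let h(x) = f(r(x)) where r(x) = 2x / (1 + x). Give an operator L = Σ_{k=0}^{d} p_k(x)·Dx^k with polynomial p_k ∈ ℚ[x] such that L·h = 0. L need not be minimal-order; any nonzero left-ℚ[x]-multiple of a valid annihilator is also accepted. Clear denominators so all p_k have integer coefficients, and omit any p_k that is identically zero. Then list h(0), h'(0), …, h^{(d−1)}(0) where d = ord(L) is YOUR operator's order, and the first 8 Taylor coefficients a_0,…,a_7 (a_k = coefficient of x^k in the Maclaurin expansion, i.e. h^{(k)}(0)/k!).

f: a_k = -3, 0, 6, 0, -2, 0, 4/15, 0, …
f∘r: x↦r, Dx↦Dx/r' in L_f ⇒ L₀.
L = 16 + (2 + 6·x + 6·x^2 + 2·x^3)·Dx + (1 + 4·x + 6·x^2 + 4·x^3 + x^4)·Dx^2  (order 2).
h: a_k = -3, 0, 24, -48, 40, 32, -2744/15, 1968/5, …
ICs: h(0) = -3, h′(0) = 0.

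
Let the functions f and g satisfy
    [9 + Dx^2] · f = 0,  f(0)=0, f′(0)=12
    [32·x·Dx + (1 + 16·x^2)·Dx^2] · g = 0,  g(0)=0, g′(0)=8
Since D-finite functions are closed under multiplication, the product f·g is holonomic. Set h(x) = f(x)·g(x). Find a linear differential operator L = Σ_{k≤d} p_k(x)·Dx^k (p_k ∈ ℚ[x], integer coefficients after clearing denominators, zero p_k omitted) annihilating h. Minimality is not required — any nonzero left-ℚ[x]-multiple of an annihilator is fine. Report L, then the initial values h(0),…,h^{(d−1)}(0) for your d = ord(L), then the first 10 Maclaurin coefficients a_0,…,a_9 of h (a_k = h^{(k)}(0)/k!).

f: a_k = 0, 12, 0, -18, 0, 81/10, 0, -243/140, 0, 243/1120, …
g: a_k = 0, 8, 0, -128/3, 0, 2048/5, 0, -32768/7, 0, 524288/9, …
L₀ := L_f ⊗_s L_g (sym. prod.), ord ≤ 4.
L = (16425 + 696384·x^2 + 2778624·x^4 + 11943936·x^6 + 47775744·x^8) + (23616·x + 543744·x^3 + 3981312·x^5 + 21233664·x^7)·Dx + (2050 + 87168·x^2 + 470016·x^4 + 2654208·x^6 + 10616832·x^8)·Dx^2 + (2624·x + 60416·x^3 + 442368·x^5 + 2359296·x^7)·Dx^3 + (25 + 1088·x^2 + 17920·x^4 + 147456·x^6 + 589824·x^8)·Dx^4  (order 4).
h: a_k = 0, 0, 96, 0, -656, 0, 5748, 0, -63906, 0, …
ICs: h(0) = 0, h′(0) = 0, h′′(0) = 192, h′′′(0) = 0.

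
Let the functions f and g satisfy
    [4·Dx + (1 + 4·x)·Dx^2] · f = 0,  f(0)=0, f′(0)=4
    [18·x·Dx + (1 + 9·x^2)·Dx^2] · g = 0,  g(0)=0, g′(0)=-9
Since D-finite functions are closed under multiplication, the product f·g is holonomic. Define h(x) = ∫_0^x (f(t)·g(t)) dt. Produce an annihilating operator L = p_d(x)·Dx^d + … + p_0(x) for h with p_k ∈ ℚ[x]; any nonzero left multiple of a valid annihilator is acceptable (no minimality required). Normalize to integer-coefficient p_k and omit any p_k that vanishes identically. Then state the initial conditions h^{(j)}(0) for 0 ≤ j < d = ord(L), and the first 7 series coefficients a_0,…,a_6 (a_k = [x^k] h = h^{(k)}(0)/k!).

L = (2448 + 17280·x + 76464·x^2 + 518400·x^3 + 1399680·x^4 + 2426112·x^5 + 1679616·x^7)·Dx^2 + (452 + 10800·x + 98028·x^2 + 491184·x^3 + 1840320·x^4 + 4339008·x^5 + 6531840·x^6 + 1259712·x^7 + 5878656·x^8)·Dx^3 + (136 + 1912·x + 18576·x^2 + 103608·x^3 + 389448·x^4 + 1100304·x^5 + 2239488·x^6 + 3277584·x^7 + 1259712·x^8 + 3359232·x^9)·Dx^4 + (13 + 176·x + 1234·x^2 + 6048·x^3 + 22833·x^4 + 68688·x^5 + 154224·x^6 + 279936·x^7 + 399492·x^8 + 209952·x^9 + 419904·x^10)·Dx^5  (order 5).
h: a_k = 0, 0, 0, -12, 18, -84/5, 60, …
ICs: h(0) = 0, h′(0) = 0, h′′(0) = 0, h′′′(0) = -72, h′′′′(0) = 432.

f: a_k = 0, 4, -8, 64/3, -64, 1024/5, -2048/3, …
g: a_k = 0, -9, 0, 27, 0, -729/5, 0, …
f·g: L₀ = L_f ⊗_s L_g, ord ≤ 2·2.
Integrate: L := L₀·Dx.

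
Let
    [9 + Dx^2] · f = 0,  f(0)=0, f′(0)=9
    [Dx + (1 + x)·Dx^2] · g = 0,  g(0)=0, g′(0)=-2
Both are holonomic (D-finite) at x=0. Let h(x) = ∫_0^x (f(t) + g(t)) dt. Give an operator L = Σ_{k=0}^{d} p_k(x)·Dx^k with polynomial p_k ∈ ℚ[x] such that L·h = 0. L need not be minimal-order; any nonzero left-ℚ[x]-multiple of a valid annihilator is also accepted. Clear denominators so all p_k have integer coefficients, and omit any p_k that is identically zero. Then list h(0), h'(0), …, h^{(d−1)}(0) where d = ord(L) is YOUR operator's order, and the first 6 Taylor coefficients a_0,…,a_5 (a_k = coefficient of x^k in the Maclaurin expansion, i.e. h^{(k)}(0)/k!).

L = (135 + 162·x + 81·x^2)·Dx^2 + (99 + 261·x + 243·x^2 + 81·x^3)·Dx^3 + (15 + 18·x + 9·x^2)·Dx^4 + (11 + 29·x + 27·x^2 + 9·x^3)·Dx^5  (order 5).
h: a_k = 0, 0, 7/2, 1/3, -85/24, 1/10, …
ICs: h(0) = 0, h′(0) = 0, h′′(0) = 7, h′′′(0) = 2, h′′′′(0) = -85.

f: a_k = 0, 9, 0, -27/2, 0, 243/40, …
g: a_k = 0, -2, 1, -2/3, 1/2, -2/5, …
L₀ := lclm(L_f,L_g); ord L₀ ≤ 2+2.
h=∫₀ˣh₀: take L = L₀·Dx.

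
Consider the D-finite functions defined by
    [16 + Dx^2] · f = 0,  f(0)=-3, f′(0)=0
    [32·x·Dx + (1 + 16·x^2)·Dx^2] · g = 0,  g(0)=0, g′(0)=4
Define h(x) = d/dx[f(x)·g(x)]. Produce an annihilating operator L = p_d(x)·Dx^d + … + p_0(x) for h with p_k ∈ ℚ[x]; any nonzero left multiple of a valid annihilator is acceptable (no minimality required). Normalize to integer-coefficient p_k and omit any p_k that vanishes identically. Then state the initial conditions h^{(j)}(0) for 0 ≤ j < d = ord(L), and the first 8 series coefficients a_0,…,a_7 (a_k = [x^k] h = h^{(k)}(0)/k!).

L = (14080 + 602112·x^2 + 15106048·x^4 + 50331648·x^6 + 100663296·x^8 + 268435456·x^10 + 2147483648·x^12) + (8704·x + 581632·x^3 + 9175040·x^5 + 41943040·x^7 + 167772160·x^9 + 536870912·x^11)·Dx + (960 + 43520·x^2 + 1093632·x^4 + 4849664·x^6 + 16777216·x^8 + 67108864·x^10 + 268435456·x^12)·Dx^2 + (544·x + 36352·x^3 + 573440·x^5 + 2621440·x^7 + 10485760·x^9 + 33554432·x^11)·Dx^3 + (5 + 368·x^2 + 9344·x^4 + 106496·x^6 + 655360·x^8 + 3145728·x^10 + 8388608·x^12)·Dx^4  (order 4).
h: a_k = -12, 0, 480, 0, -6272, 0, 1332224/15, 0, …
ICs: h(0) = -12, h′(0) = 0, h′′(0) = 960, h′′′(0) = 0.

f: a_k = -3, 0, 24, 0, -32, 0, 256/15, 0, …
g: a_k = 0, 4, 0, -64/3, 0, 1024/5, 0, -16384/7, …
f·g: L₀ = L_f ⊗_s L_g, ord ≤ 2·2.
Differentiate: ansatz ord ≤ ord L₀ ⇒ L.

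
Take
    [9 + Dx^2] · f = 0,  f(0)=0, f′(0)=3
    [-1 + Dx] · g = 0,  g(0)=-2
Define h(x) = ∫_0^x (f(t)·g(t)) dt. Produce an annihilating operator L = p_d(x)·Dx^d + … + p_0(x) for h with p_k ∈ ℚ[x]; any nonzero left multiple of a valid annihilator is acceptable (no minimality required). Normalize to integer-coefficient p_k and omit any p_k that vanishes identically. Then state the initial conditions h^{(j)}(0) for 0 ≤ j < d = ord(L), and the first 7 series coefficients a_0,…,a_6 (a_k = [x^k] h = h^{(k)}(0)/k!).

f: a_k = 0, 3, 0, -9/2, 0, 81/40, 0, …
g: a_k = -2, -2, -1, -1/3, -1/12, -1/60, -1/360, …
L₀ := L_f ⊗_s L_g (sym. prod.), ord ≤ 2.
Integrate: L := L₀·Dx.
L = 10·Dx - 2·Dx^2 + Dx^3  (order 3).
h: a_k = 0, 0, -3, -2, 3/2, 8/5, 1/30, …
ICs: h(0) = 0, h′(0) = 0, h′′(0) = -6.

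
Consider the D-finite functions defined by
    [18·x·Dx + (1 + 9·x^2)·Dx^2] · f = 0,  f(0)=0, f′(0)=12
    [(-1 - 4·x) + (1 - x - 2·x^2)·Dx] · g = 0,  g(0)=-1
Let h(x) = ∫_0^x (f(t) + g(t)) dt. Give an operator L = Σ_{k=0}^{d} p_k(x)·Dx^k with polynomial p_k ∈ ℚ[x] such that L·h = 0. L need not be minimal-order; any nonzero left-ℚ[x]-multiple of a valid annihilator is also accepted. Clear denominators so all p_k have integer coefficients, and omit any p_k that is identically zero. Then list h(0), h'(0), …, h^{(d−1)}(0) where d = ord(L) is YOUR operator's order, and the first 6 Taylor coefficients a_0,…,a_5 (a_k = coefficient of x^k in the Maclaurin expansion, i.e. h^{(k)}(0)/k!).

f: a_k = 0, 12, 0, -36, 0, 972/5, …
g: a_k = -1, -1, -3, -5, -11, -21, …
Sum ⇒ L₀ = lclm(L_f,L_g) in ℚ(x)⟨Dx⟩.
Integrate: L := L₀·Dx.
L = (18 - 72·x - 918·x^2 - 1872·x^3 - 4608·x^4 - 1296·x^6)·Dx^2 + (-8 - 30·x - 278·x^3 - 1788·x^4 - 3216·x^5 - 324·x^6 - 1296·x^7)·Dx^3 + (1 + 4·x + 24·x^2 + 4·x^3 + 103·x^4 - 300·x^5 - 312·x^6 - 108·x^7 - 216·x^8)·Dx^4  (order 4).
h: a_k = 0, -1, 11/2, -1, -41/4, -11/5, …
ICs: h(0) = 0, h′(0) = -1, h′′(0) = 11, h′′′(0) = -6.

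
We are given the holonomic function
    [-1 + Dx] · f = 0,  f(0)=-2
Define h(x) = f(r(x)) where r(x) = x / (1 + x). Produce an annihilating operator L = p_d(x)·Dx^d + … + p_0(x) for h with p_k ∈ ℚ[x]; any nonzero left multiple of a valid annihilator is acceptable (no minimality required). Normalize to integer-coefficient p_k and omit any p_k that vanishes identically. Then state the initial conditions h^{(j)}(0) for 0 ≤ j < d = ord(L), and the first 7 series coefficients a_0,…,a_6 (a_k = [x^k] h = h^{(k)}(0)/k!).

f: a_k = -2, -2, -1, -1/3, -1/12, -1/60, -1/360, …
h₀=f(r): pull back L_f along r ⇒ L₀.
L = -1 + (1 + 2·x + x^2)·Dx  (order 1).
h: a_k = -2, -2, 1, -1/3, -1/12, 19/60, -151/360, …
ICs: h(0) = -2.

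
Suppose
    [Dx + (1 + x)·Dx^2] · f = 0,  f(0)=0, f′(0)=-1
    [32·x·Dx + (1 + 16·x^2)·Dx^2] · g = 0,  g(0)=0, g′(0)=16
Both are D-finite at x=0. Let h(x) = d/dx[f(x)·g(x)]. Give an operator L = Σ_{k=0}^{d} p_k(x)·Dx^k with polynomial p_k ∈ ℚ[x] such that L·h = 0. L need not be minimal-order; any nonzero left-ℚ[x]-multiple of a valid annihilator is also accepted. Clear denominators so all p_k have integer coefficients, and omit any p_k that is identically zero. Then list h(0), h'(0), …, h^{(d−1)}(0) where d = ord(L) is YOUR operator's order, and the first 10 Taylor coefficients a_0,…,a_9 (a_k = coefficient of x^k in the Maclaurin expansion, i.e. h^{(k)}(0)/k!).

L = (4224 + 8384·x + 204800·x^2 + 531456·x^3 + 491520·x^4 + 212992·x^5 + 262144·x^7) + (4098 + 28864·x + 258368·x^2 + 1045504·x^3 + 1798144·x^4 + 1523712·x^5 + 573440·x^6 + 786432·x^7 + 917504·x^8)·Dx + (132 + 8644·x + 37632·x^2 + 196032·x^3 + 614400·x^4 + 955392·x^5 + 786432·x^6 + 540672·x^7 + 786432·x^8 + 524288·x^9)·Dx^2 + (65 + 258·x + 2497·x^2 + 8576·x^3 + 30336·x^4 + 76800·x^5 + 118272·x^6 + 98304·x^7 + 98304·x^8 + 131072·x^9 + 65536·x^10)·Dx^3  (order 3).
h: a_k = 0, -32, 24, 320, -580/3, -71456/15, 41048/15, 72832, -1413898/35, -357654496/315, …
ICs: h(0) = 0, h′(0) = -32, h′′(0) = 48.

f: a_k = 0, -1, 1/2, -1/3, 1/4, -1/5, 1/6, -1/7, 1/8, -1/9, …
g: a_k = 0, 16, 0, -256/3, 0, 4096/5, 0, -65536/7, 0, 1048576/9, …
Product ⇒ symmetric product L₀, ord ≤ 4.
h₀' ⇒ L via d/dx closure of L₀.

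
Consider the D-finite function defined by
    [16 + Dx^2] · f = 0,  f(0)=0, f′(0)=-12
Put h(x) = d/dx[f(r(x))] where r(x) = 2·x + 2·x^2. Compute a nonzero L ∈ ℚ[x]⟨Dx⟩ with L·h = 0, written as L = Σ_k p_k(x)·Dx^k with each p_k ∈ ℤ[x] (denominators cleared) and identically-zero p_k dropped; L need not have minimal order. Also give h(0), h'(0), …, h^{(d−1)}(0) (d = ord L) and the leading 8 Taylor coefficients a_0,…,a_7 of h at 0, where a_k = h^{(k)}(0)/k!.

f: a_k = 0, -12, 0, 32, 0, -128/5, 0, 1024/105, …
h₀=f(r): pull back L_f along r ⇒ L₀.
h₀' ⇒ L via d/dx closure of L₀.
L = (76 + 512·x + 1536·x^2 + 2048·x^3 + 1024·x^4) + (-6 - 12·x)·Dx + (1 + 4·x + 4·x^2)·Dx^2  (order 2).
h: a_k = -24, -48, 768, 3072, -256, -23040, -729088/15, 65536/15, …
ICs: h(0) = -24, h′(0) = -48.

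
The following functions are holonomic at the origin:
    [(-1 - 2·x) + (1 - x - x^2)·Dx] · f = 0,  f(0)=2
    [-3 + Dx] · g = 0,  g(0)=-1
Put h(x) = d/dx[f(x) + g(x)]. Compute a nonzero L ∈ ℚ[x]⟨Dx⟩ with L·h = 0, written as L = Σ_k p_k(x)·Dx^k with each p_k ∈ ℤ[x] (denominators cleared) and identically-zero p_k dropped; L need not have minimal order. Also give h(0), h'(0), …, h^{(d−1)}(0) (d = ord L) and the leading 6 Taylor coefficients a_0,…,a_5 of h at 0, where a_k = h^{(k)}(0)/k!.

f: a_k = 2, 2, 4, 6, 10, 16, …
g: a_k = -1, -3, -9/2, -9/2, -27/8, -81/40, …
f+g: L₀ = lclm(L_f,L_g), ord ≤ 1+1.
Derive L from L₀ (diff closure).
L = (18 + 126·x + 144·x^2 + 180·x^3 + 54·x^4) + (-9 - 48·x - 81·x^2 - 24·x^3 + 45·x^4 + 18·x^5)·Dx + (1 + 2·x + 11·x^2 - 12·x^3 - 21·x^4 - 6·x^5)·Dx^2  (order 2).
h: a_k = -1, -1, 9/2, 53/2, 559/8, 5997/40, …
ICs: h(0) = -1, h′(0) = -1.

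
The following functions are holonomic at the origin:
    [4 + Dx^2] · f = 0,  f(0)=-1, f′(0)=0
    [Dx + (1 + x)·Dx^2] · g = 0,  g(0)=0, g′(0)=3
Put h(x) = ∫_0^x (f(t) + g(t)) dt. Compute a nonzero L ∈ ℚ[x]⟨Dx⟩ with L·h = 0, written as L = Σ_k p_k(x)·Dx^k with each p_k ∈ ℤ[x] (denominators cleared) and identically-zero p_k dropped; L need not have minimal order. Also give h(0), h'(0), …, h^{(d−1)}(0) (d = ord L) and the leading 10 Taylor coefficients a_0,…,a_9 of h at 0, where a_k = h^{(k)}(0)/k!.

f: a_k = -1, 0, 2, 0, -2/3, 0, 4/45, 0, -2/315, 0, …
g: a_k = 0, 3, -3/2, 1, -3/4, 3/5, -1/2, 3/7, -3/8, 1/3, …
f+g: L₀ = lclm(L_f,L_g), ord ≤ 2+2.
h=∫₀ˣh₀: take L = L₀·Dx.
L = (20 + 16·x + 8·x^2)·Dx^2 + (12 + 28·x + 24·x^2 + 8·x^3)·Dx^3 + (5 + 4·x + 2·x^2)·Dx^4 + (3 + 7·x + 6·x^2 + 2·x^3)·Dx^5  (order 5).
h: a_k = 0, -1, 3/2, 1/6, 1/4, -17/60, 1/10, -37/630, 3/56, -961/22680, …
ICs: h(0) = 0, h′(0) = -1, h′′(0) = 3, h′′′(0) = 1, h′′′′(0) = 6.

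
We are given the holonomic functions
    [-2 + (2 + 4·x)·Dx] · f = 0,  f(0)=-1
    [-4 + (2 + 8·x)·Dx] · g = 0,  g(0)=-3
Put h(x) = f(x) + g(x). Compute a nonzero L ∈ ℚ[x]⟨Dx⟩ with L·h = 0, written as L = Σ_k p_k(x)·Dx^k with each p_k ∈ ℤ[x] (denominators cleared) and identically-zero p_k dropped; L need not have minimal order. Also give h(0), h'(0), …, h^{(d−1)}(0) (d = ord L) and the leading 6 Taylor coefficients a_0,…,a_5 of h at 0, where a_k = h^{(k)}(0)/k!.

f: a_k = -1, -1, 1/2, -1/2, 5/8, -7/8, …
g: a_k = -3, -6, 6, -12, 30, -84, …
L₀ := lclm(L_f,L_g); ord L₀ ≤ 1+1.
L = -2 + (3 + 8·x)·Dx + (1 + 6·x + 8·x^2)·Dx^2  (order 2).
h: a_k = -4, -7, 13/2, -25/2, 245/8, -679/8, …
ICs: h(0) = -4, h′(0) = -7.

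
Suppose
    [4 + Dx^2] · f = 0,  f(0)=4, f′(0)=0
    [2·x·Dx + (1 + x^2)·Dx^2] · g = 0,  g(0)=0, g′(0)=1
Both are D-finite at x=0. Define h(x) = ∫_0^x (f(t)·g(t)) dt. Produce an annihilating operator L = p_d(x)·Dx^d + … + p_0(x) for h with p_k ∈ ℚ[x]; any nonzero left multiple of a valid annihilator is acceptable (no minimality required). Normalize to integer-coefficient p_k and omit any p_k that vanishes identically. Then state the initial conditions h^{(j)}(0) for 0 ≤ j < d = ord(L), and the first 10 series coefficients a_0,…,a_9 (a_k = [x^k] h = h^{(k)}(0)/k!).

L = (160 + 464·x^2 + 464·x^4 + 256·x^6 + 64·x^8)·Dx + (96·x + 224·x^3 + 192·x^5 + 64·x^7)·Dx^2 + (60 + 188·x^2 + 216·x^4 + 128·x^6 + 32·x^8)·Dx^3 + (24·x + 56·x^3 + 48·x^5 + 16·x^7)·Dx^4 + (5 + 18·x^2 + 25·x^4 + 16·x^6 + 4·x^8)·Dx^5  (order 5).
h: a_k = 0, 0, 2, 0, -7/3, 0, 46/45, 0, -269/630, 0, …
ICs: h(0) = 0, h′(0) = 0, h′′(0) = 4, h′′′(0) = 0, h′′′′(0) = -56.

f: a_k = 4, 0, -8, 0, 8/3, 0, -16/45, 0, 8/315, 0, …
g: a_k = 0, 1, 0, -1/3, 0, 1/5, 0, -1/7, 0, 1/9, …
L₀ := L_f ⊗_s L_g (sym. prod.), ord ≤ 4.
h=∫h₀ ⇒ L = L₀·Dx.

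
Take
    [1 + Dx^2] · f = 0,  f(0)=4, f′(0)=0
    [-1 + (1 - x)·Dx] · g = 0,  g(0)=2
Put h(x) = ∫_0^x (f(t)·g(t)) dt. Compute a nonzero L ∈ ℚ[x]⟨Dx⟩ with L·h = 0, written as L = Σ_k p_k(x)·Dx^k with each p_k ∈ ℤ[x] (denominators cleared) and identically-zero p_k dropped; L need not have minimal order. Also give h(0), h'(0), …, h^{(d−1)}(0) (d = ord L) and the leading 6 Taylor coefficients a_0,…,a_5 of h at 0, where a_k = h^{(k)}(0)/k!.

f: a_k = 4, 0, -2, 0, 1/6, 0, …
g: a_k = 2, 2, 2, 2, 2, 2, …
Sym-product of L_f,L_g gives L₀ (≤ ord 2).
Integrate: L := L₀·Dx.
L = (-1 + x)·Dx + 2·Dx^2 + (-1 + x)·Dx^3  (order 3).
h: a_k = 0, 8, 4, 4/3, 1, 13/15, …
ICs: h(0) = 0, h′(0) = 8, h′′(0) = 8.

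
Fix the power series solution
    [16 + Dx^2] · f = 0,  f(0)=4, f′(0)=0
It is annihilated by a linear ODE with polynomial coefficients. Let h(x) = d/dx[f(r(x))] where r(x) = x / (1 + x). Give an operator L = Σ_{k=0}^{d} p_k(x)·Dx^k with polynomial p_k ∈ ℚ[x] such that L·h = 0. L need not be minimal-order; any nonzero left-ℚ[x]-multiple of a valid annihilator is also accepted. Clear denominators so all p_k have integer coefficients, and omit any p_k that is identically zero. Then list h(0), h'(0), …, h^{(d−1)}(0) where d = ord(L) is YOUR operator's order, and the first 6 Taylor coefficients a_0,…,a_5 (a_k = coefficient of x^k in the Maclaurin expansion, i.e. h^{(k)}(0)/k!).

L = (22 + 12·x + 6·x^2) + (6 + 18·x + 18·x^2 + 6·x^3)·Dx + (1 + 4·x + 6·x^2 + 4·x^3 + x^4)·Dx^2  (order 2).
h: a_k = 0, -64, 192, -640/3, -640/3, 21952/15, …
ICs: h(0) = 0, h′(0) = -64.

f: a_k = 4, 0, -32, 0, 128/3, 0, …
Change of var in L_f (x↦r) gives L₀.
Derive L from L₀ (diff closure).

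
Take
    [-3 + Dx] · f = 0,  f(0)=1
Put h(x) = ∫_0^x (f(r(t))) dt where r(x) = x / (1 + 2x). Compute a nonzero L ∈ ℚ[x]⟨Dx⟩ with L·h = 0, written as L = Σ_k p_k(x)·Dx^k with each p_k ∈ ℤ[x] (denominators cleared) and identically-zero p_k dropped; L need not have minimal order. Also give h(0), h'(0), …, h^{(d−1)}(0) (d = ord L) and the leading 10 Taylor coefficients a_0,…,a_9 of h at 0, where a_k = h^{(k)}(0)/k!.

L = -3·Dx + (1 + 4·x + 4·x^2)·Dx^2  (order 2).
h: a_k = 0, 1, 3/2, -1/2, -3/8, 51/40, -173/80, 1581/560, -12441/4480, 15139/13440, …
ICs: h(0) = 0, h′(0) = 1.

f: a_k = 1, 3, 9/2, 9/2, 27/8, 81/40, 81/80, 243/560, 729/4480, 243/4480, …
f∘r: x↦r, Dx↦Dx/r' in L_f ⇒ L₀.
h=∫h₀ ⇒ L = L₀·Dx.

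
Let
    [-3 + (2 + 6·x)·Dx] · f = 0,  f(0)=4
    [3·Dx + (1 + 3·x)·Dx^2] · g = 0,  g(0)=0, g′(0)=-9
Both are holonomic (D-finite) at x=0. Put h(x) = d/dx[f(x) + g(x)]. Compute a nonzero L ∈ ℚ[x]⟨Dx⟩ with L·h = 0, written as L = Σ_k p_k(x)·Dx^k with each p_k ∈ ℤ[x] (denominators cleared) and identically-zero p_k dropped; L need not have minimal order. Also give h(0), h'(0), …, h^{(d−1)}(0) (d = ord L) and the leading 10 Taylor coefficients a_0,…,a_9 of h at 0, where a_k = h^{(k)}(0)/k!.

f: a_k = 4, 6, -9/2, 27/4, -405/32, 1701/64, -15309/256, 72171/512, -2814669/8192, 14073345/16384, …
g: a_k = 0, -9, 27/2, -27, 243/4, -729/5, 729/2, -6561/7, 19683/8, -6561, …
L₀ := lclm(L_f,L_g); ord L₀ ≤ 1+2.
h=h₀': d/dx-closure on L₀ ⇒ L.
L = 9 + (15 + 45·x)·Dx + (2 + 12·x + 18·x^2)·Dx^2  (order 2).
h: a_k = -3, 18, -243/4, 1539/8, -38151/64, 234009/128, -2854035/512, 17340723/1024, -840798711/16384, 5087012301/32768, …
ICs: h(0) = -3, h′(0) = 18.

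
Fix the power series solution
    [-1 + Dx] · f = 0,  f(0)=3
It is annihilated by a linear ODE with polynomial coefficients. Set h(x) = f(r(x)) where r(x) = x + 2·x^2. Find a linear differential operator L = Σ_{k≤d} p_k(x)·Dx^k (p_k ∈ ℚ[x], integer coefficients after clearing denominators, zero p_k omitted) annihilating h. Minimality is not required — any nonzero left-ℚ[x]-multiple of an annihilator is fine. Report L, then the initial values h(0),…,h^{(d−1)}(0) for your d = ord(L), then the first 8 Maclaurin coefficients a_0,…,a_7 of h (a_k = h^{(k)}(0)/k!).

f: a_k = 3, 3, 3/2, 1/2, 1/8, 1/40, 1/240, 1/1680, …
L₀ from L_f via x↦r, Dx↦r'^{-1}Dx.
L = (-1 - 4·x) + Dx  (order 1).
h: a_k = 3, 3, 15/2, 13/2, 73/8, 281/40, 1741/240, 1697/336, …
ICs: h(0) = 3.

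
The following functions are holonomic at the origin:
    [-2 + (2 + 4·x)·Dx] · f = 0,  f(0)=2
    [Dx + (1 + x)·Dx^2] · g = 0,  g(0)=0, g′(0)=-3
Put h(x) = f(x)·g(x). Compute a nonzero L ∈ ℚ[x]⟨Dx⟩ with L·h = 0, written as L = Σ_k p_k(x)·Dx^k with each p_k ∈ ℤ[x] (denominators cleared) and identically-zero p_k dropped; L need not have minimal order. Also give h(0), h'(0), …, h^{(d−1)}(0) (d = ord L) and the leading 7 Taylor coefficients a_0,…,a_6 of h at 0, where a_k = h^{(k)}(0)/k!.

f: a_k = 2, 2, -1, 1, -5/4, 7/4, -21/8, …
g: a_k = 0, -3, 3/2, -1, 3/4, -3/5, 1/2, …
Sym-product of L_f,L_g gives L₀ (≤ ord 2).
L = (2 + x) + (-1 - 2·x)·Dx + (1 + 5·x + 8·x^2 + 4·x^3)·Dx^2  (order 2).
h: a_k = 0, -6, -3, 4, -5, 131/20, -363/40, …
ICs: h(0) = 0, h′(0) = -6.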